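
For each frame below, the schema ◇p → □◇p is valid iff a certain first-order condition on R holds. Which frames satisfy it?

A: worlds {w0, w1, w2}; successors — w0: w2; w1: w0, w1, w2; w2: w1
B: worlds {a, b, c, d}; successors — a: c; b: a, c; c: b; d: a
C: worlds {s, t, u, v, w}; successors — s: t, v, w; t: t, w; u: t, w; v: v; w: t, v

none

This is the axiom for the Euclidean property; its first-order frame correspondent is ∀x ∀y ∀z (Rxy ∧ Rxz → Ryz).
A: fails — Rw0w2 and Rw0w2 but not Rw2w2.
B: fails — Rac and Rac but not Rcc.
C: fails — Rsv and Rsw but not Rvw.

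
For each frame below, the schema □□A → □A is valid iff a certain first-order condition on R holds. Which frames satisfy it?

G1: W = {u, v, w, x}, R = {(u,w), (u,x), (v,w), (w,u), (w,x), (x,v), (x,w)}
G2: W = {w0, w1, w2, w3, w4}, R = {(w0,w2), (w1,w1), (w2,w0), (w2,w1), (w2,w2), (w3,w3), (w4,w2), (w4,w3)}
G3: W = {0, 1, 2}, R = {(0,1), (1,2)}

G2

Frame correspondent (Sahlqvist): ∀x ∀y (Rxy → ∃z (Rxz ∧ Rzy)) — i.e. density.
G1: fails — Rwu but no z with Rwz and Rzu.
G2: satisfies the condition.
G3: fails — R12 but no z with R1z and Rz2.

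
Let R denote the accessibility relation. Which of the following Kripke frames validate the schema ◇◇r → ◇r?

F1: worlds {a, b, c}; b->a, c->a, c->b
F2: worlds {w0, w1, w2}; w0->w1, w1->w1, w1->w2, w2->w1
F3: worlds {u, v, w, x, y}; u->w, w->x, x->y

Frame correspondent (Sahlqvist): ∀x ∀y ∀z (Rxy ∧ Ryz → Rxz) — i.e. transitivity.
F1: ✓.
F2: fails — Rw0w1 and Rw1w2 but not Rw0w2.
F3: fails — Ruw and Rwx but not Rux.

F1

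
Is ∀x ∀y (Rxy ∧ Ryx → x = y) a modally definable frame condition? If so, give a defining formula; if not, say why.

Modal frame validity is preserved under surjective bounded morphisms.
The 6-cycle (worlds a,b,c,d,e,f with a→b→c→d→e→f→a) is antisymmetric. Sending even-indexed worlds to a and odd-indexed worlds to b is a surjective bounded morphism onto the two-world frame with a↔b, which is not antisymmetric.
Hence antisymmetry is not modally definable.

Not definable by any modal formula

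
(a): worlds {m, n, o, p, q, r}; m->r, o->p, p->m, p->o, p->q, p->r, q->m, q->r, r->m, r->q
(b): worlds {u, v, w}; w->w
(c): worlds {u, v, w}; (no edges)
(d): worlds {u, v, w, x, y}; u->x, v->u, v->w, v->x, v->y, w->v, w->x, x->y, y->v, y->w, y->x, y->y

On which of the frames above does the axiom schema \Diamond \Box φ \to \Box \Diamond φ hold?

(b), (c)

Frame correspondent (Sahlqvist): \forall x \forall y \forall z (Rxy \wedge Rxz \to \exists w (Ryw \wedge Rzw)) — i.e. convergence.
(a): fails — Rpm and Rpr but m and r have no common successor.
(b): satisfies the condition.
(c): satisfies the condition.
(d): fails — Rvw and Rvx but w and x have no common successor.
Valid on: (b), (c).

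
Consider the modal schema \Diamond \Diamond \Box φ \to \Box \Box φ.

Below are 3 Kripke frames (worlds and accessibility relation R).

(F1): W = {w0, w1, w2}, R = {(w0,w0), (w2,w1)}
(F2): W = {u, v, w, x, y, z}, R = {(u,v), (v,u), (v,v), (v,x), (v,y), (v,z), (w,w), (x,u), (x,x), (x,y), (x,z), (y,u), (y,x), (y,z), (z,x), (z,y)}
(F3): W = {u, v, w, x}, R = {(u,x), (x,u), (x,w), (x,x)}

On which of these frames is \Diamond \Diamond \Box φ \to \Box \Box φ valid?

This is the axiom for a generalized confluence (Geach) condition; its first-order frame correspondent is \forall x \forall y \forall z ((x R^2 y \wedge x R^2 z) \to \exists w (yRw \wedge z = w)).
(F1): satisfies the condition.
(F2): fails — uR²u, uR²u but no t with uRt and u=t.
(F3): fails — uR²u, uR²u but no t with uRt and u=t.
Valid on: (F1).

(F1)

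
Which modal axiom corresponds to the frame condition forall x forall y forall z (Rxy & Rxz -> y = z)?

◇q → □q

This is partial functionality; the standard corresponding axiom is CD: ◇q → □q.
Suppose ◇q→□q is valid. Take Rxy, Rxz and set V(q)={y}. Then ◇q at x, so □q at x, so q at z, i.e. z=y.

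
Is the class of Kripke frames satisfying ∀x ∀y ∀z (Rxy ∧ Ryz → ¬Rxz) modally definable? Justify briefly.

Any modally definable frame class is closed under surjective bounded morphisms.
The 7-cycle (worlds a,b,c,d,e,f,g with a→b→c→d→e→f→g→a) is intransitive. Mapping every world to a single reflexive point • is a surjective bounded morphism; the reflexive point is not intransitive (R••∧R•• but R••).
Hence intransitivity is not modally definable.

Not modally definable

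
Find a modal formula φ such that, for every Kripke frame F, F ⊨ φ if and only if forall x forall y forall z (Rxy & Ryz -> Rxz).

□s → □□s

A defining formula is □s → □□s (the 4 axiom).
Suppose □s→□□s is valid. Take Rxy, Ryz and set V(s)={w : Rxw}. Then □s at x, so □□s at x, so □s at y, so s at z, i.e. Rxz.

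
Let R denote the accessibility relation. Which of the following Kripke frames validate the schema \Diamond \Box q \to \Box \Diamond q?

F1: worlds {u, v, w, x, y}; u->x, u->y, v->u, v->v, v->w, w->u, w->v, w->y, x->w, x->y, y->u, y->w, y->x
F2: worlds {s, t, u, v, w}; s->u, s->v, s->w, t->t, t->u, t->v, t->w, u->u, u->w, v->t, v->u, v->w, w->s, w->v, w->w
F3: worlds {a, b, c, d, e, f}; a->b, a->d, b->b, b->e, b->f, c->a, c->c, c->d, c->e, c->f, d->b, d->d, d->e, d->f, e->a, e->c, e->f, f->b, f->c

This is the axiom for convergence; its first-order frame correspondent is \forall x \forall y \forall z (Rxy \wedge Rxz \to \exists w (Ryw \wedge Rzw)).
F1: fails — Rvv and Rvu but v and u have no common successor.
F2: ✓.
F3: fails — Rce and Rca but e and a have no common successor.

F2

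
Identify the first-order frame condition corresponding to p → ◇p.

This schema is equivalent to the T axiom □p → p.
It corresponds to reflexivity: ∀x Rxx.

reflexivity: ∀x Rxx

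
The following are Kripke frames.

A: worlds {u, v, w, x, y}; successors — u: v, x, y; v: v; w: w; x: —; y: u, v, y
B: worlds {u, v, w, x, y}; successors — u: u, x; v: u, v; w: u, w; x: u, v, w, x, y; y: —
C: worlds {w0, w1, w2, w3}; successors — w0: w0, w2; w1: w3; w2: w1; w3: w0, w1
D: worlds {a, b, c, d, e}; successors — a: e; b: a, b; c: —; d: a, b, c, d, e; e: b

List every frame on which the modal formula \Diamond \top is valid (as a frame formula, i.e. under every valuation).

Frame correspondent (Sahlqvist): \forall x \exists y Rxy — i.e. seriality.
A: fails — world x has no successor.
B: fails — world y has no successor.
C: condition met.
D: fails — world c has no successor.
Valid on: C.

C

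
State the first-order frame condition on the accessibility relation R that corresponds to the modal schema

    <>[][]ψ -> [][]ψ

forall x forall y forall z ((xRy & x R^2 z) -> exists w (y R^2 w & z = w))

This is a Sahlqvist (Geach-type) schema ◇^1□^2ψ → □^2◇^0ψ.
First-order correspondent: forall x forall y forall z ((xRy & x R^2 z) -> exists w (y R^2 w & z = w)).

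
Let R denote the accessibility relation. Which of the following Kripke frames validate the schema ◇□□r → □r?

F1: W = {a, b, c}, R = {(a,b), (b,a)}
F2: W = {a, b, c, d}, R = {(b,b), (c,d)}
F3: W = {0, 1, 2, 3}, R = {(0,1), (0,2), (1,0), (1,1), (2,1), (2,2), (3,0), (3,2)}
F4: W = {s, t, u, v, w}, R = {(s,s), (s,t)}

F1, F3

This is the axiom for a generalized confluence (Geach) condition; its first-order frame correspondent is ∀x ∀y ∀z ((xRy ∧ xRz) → ∃w (yR²w ∧ z = w)).
F1: condition met.
F2: fails — cRd, cRd but no w with dR²w and d=w.
F3: condition met.
F4: fails — sRt, sRs but no w* with tR²w* and s=w*.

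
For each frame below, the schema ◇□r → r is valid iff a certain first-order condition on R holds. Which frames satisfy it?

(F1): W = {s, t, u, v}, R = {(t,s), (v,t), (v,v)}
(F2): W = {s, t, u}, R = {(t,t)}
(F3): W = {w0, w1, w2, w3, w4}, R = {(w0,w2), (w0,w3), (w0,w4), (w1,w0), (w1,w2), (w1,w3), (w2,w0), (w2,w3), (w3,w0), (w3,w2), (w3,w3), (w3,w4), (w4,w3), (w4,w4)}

(F2)

The schema corresponds to a generalized confluence (Geach) condition: ∀x ∀y (xRy → ∃w (yRw ∧ x = w)).
(F1): fails — tRs but no w with sRw and t=w.
(F2): ✓.
(F3): fails — w0Rw4 but no w with w4Rw and w0=w.
Valid on: (F2).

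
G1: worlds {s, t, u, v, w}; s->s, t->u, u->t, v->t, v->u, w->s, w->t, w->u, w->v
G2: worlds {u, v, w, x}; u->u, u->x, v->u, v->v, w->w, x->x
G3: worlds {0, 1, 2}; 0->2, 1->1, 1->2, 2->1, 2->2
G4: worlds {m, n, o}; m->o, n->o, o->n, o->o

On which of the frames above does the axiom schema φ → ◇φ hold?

Frame correspondent (Sahlqvist): ∀x Rxx — i.e. reflexivity.
G1: fails — world t does not see itself.
G2: satisfies the condition.
G3: fails — world 0 does not see itself.
G4: fails — world m does not see itself.

G2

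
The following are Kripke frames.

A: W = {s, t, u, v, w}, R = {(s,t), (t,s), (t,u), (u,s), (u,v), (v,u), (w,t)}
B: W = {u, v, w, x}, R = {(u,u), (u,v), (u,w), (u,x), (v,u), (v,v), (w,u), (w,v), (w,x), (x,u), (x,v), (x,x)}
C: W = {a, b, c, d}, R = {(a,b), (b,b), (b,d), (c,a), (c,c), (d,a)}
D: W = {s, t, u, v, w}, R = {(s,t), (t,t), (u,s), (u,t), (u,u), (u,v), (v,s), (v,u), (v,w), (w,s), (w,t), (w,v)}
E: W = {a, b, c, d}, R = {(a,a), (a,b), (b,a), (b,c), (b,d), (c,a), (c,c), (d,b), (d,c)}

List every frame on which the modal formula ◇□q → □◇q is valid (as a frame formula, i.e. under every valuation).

This is the axiom for convergence; its first-order frame correspondent is ∀x ∀y ∀z (Rxy ∧ Rxz → ∃w (Ryw ∧ Rzw)).
A: fails — Rts and Rtu but s and u have no common successor.
B: satisfies the condition.
C: fails — Rbb and Rbd but b and d have no common successor.
D: fails — Ruv and Rut but v and t have no common successor.
E: satisfies the condition.
Valid on: B, E.

B, E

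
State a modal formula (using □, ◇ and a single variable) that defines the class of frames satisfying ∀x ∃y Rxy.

This is seriality; the standard corresponding axiom is D: □ψ → ◇ψ.
Suppose □ψ→◇ψ is valid. At any x set V(ψ)=W. Then □ψ at x, so ◇ψ at x, so x has a successor.

□ψ → ◇ψ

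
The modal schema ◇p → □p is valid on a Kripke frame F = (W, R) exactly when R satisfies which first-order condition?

This is the CD axiom.
Its frame correspondent is partial functionality — ∀x ∀y ∀z (Rxy ∧ Rxz → y = z).

partial functionality: ∀x ∀y ∀z (Rxy ∧ Rxz → y = z)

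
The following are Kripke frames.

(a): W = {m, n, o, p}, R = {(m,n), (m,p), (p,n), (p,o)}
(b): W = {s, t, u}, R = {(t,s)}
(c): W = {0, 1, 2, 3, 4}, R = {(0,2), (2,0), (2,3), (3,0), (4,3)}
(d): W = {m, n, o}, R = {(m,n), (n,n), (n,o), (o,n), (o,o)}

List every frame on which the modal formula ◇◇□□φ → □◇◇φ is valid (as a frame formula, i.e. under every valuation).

(b), (d)

This is the axiom for a generalized confluence (Geach) condition; its first-order frame correspondent is ∀x ∀y ∀z ((xR²y ∧ xRz) → ∃w (yR²w ∧ zR²w)).
(a): fails — mR²n, mRn but no w with nR²w and nR²w.
(b): ✓.
(c): fails — 2R²0, 2R3 but no w with 0R²w and 3R²w.
(d): ✓.
Valid on: (b), (d).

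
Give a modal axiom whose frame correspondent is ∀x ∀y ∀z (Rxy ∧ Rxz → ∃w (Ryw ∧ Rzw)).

The condition is convergence. The .2 schema ◇□q → □◇q defines it.
Suppose ◇□q→□◇q is valid. Take Rxy, Rxz and set V(q)={w : Ryw}. Then □q at y so ◇□q at x, so □◇q at x, so ◇q at z, giving w with Rzw and Ryw.

◇□q → □◇q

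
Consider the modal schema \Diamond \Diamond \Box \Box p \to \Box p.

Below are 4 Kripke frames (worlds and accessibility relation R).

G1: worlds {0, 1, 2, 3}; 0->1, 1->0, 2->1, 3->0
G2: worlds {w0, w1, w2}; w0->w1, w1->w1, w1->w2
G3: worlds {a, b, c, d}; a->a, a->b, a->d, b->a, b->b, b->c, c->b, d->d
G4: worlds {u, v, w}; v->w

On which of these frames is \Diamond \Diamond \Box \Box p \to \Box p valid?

G4

The schema corresponds to a generalized confluence (Geach) condition: \forall x \forall y \forall z ((x R^2 y \wedge xRz) \to \exists w (y R^2 w \wedge z = w)).
G1: fails — 0R²0, 0R1 but no w with 0R²w and 1=w.
G2: fails — w0R²w2, w0Rw1 but no w with w2R²w and w1=w.
G3: fails — aR²c, aRd but no w with cR²w and d=w.
G4: ✓.
Valid on: G4.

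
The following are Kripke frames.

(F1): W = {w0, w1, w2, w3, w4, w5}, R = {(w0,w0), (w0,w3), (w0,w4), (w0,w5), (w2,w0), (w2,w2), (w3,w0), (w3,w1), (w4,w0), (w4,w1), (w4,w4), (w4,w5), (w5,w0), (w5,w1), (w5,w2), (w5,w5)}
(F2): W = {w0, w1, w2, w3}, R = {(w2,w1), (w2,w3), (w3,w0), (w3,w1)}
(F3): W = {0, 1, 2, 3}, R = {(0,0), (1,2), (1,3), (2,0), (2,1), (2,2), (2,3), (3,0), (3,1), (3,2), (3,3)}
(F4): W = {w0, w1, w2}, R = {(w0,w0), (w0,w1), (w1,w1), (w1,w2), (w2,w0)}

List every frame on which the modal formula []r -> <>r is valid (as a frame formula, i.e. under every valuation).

The schema corresponds to seriality: forall x exists y Rxy.
(F1): fails — world w1 has no successor.
(F2): fails — world w0 has no successor.
(F3): satisfies the condition.
(F4): satisfies the condition.

(F3), (F4)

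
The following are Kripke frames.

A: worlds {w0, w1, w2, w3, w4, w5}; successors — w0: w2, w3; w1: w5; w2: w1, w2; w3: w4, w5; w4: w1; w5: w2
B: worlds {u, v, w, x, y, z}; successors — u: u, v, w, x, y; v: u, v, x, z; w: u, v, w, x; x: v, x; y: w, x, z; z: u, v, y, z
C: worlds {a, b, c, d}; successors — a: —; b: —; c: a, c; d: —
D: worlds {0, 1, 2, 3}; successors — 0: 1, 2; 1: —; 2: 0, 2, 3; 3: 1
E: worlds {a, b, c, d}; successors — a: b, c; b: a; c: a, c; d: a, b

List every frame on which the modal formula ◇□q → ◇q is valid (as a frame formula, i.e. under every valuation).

B

The schema corresponds to a generalized confluence (Geach) condition: ∀x ∀y (xRy → ∃w (yRw ∧ xRw)).
A: fails — w0Rw3 but no w with w3Rw and w0Rw.
B: holds.
C: fails — cRa but no w with aRw and cRw.
D: fails — 0R1 but no w with 1Rw and 0Rw.
E: fails — aRb but no w with bRw and aRw.
Valid on: B.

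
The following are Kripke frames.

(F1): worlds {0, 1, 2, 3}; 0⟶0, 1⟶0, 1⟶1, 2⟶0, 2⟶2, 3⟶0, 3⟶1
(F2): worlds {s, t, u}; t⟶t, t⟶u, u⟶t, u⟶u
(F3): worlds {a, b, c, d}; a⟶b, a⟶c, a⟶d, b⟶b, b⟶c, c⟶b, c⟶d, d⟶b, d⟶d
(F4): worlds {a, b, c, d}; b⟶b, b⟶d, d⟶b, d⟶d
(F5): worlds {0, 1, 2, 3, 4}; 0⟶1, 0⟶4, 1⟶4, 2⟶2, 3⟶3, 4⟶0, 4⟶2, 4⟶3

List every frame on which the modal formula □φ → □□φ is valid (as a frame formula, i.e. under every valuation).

Frame correspondent (Sahlqvist): ∀x ∀y ∀z (Rxy ∧ Ryz → Rxz) — i.e. transitivity.
(F1): holds.
(F2): holds.
(F3): fails — Rbc and Rcd but not Rbd.
(F4): holds.
(F5): fails — R04 and R43 but not R03.
Valid on: (F1), (F2), (F4).

(F1), (F2), (F4)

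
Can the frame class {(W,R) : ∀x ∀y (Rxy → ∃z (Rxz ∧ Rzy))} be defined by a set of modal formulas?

The condition is density. A defining modal formula is □□p → □p.
Suppose □□p→□p is valid. Take Rxy and set V(p)={w : xR²w}. Then □□p at x, so □p at x, so p at y, i.e. ∃z(Rxz∧Rzy).

Yes, by □□p → □p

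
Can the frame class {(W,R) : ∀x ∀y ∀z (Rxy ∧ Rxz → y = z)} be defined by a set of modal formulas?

Yes, by ◇p → □p

Yes: it is partial functionality, defined by the CD schema ◇p → □p.
Suppose ◇p→□p is valid. Take Rxy, Rxz and set V(p)={y}. Then ◇p at x, so □p at x, so p at z, i.e. z=y.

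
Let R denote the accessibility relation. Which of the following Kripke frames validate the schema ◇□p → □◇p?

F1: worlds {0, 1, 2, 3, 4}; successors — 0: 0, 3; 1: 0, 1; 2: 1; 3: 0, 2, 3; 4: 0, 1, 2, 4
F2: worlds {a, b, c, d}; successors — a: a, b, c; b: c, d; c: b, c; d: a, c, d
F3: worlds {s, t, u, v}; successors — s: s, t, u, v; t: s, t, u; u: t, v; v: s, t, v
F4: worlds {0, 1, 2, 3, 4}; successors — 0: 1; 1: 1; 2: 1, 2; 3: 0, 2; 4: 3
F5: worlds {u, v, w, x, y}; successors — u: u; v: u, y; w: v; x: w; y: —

Frame correspondent (Sahlqvist): ∀x ∀y ∀z (Rxy ∧ Rxz → ∃w (Ryw ∧ Rzw)) — i.e. convergence.
F1: fails — R32 and R33 but 2 and 3 have no common successor.
F2: holds.
F3: holds.
F4: holds.
F5: fails — Rvu and Rvy but u and y have no common successor.
Valid on: F2, F3, F4.

F2, F3, F4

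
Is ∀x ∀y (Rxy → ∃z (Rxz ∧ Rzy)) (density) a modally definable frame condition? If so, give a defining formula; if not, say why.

Yes — defined by □□p → □p

Yes: it is density, defined by the C4 schema □□p → □p.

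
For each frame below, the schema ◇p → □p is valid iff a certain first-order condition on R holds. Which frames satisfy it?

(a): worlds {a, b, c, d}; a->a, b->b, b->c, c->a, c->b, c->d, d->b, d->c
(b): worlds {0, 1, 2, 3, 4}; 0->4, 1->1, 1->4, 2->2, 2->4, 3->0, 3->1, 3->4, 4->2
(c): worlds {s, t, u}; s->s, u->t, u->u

none

Frame correspondent (Sahlqvist): ∀x ∀y ∀z (Rxy ∧ Rxz → y = z) — i.e. partial functionality.
(a): fails — b sees both b and c.
(b): fails — 1 sees both 1 and 4.
(c): fails — u sees both t and u.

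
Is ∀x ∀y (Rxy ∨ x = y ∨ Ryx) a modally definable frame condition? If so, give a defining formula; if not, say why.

Not definable by any modal formula

Modal frame validity is preserved under disjoint unions.
Take 3 disjoint single-world reflexive frames: each is trivially connected, but their disjoint union has 3 worlds with no edge between distinct components, so it is not connected.
So no modal formula (or set of formulas) defines exactly the connected frames.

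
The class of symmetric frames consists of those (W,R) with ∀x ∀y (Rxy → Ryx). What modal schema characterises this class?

This is symmetry; the standard corresponding axiom is B: s → □◇s.

s → □◇s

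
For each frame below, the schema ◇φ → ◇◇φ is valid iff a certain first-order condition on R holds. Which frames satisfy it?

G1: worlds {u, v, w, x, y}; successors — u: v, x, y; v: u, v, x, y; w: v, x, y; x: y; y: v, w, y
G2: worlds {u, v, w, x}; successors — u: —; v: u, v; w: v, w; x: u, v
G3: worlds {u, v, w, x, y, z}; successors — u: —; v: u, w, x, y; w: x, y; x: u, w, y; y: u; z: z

Frame correspondent (Sahlqvist): ∀x ∀y (xRy → ∃w (y = w ∧ xR²w)) — i.e. a generalized confluence (Geach) condition.
G1: condition met.
G2: condition met.
G3: fails — wRx but no t with x=t and wR²t.

G1, G2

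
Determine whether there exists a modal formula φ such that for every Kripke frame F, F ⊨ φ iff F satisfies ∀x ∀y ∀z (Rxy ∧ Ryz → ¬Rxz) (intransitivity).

Any modally definable frame class is closed under surjective bounded morphisms.
The 3-cycle (worlds 0,1,2 with 0→1→2→0) is intransitive. Mapping every world to a single reflexive point • is a surjective bounded morphism; the reflexive point is not intransitive (R••∧R•• but R••).
Hence intransitivity is not modally definable.

No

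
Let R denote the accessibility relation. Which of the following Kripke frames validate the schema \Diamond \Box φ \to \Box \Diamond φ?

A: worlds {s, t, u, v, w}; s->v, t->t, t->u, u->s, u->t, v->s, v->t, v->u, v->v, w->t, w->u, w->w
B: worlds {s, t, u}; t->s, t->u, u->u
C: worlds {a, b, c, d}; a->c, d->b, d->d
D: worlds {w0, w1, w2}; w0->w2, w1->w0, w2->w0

The schema corresponds to convergence: \forall x \forall y \forall z (Rxy \wedge Rxz \to \exists w (Ryw \wedge Rzw)).
A: fails — Rut and Rus but t and s have no common successor.
B: fails — Rtu and Rts but u and s have no common successor.
C: fails — Rac and Rac but c and c have no common successor.
D: holds.

D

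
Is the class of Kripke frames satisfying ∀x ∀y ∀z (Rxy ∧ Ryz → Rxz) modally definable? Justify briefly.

This is a Sahlqvist condition; the 4 axiom □q → □□q defines it.
Suppose □q→□□q is valid. Take Rxy, Ryz and set V(q)={w : Rxw}. Then □q at x, so □□q at x, so □q at y, so q at z, i.e. Rxz.

Yes — defined by □q → □□q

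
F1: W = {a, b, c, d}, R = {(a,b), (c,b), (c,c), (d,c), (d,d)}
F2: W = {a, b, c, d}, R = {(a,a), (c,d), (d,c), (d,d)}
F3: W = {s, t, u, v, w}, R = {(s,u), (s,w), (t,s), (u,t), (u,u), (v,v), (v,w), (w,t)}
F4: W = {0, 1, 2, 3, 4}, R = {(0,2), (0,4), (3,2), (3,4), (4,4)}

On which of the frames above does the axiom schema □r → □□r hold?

Frame correspondent (Sahlqvist): ∀x ∀y ∀z (Rxy ∧ Ryz → Rxz) — i.e. transitivity.
F1: fails — Rdc and Rcb but not Rdb.
F2: fails — Rcd and Rdc but not Rcc.
F3: fails — Rwt and Rts but not Rws.
F4: holds.
Valid on: F4.

F4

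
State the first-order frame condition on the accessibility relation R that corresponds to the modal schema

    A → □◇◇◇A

This is a Sahlqvist (Geach-type) schema ◇^0□^0A → □^1◇^3A.
First-order correspondent: ∀x ∀z (xRz → ∃w (x = w ∧ zR³w)).

∀x ∀z (xRz → ∃w (x = w ∧ zR³w))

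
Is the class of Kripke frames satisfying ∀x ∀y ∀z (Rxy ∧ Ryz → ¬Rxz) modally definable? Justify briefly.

Not modally definable

If a class were modally definable it would be closed under surjective bounded morphisms (Goldblatt–Thomason).
The 5-cycle (worlds s,t,u,v,w with s→t→u→v→w→s) is intransitive. Mapping every world to a single reflexive point • is a surjective bounded morphism; the reflexive point is not intransitive (R••∧R•• but R••).
So no modal formula (or set of formulas) defines exactly the intransitive frames.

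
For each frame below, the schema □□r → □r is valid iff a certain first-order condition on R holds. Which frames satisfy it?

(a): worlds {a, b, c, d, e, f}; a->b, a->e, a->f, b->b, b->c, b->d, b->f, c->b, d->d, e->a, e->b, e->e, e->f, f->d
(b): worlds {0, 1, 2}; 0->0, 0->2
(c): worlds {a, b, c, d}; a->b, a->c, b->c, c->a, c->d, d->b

Frame correspondent (Sahlqvist): ∀x ∀y (Rxy → ∃z (Rxz ∧ Rzy)) — i.e. density.
(a): condition met.
(b): condition met.
(c): fails — Rbc but no z with Rbz and Rzc.
Valid on: (a), (b).

(a), (b)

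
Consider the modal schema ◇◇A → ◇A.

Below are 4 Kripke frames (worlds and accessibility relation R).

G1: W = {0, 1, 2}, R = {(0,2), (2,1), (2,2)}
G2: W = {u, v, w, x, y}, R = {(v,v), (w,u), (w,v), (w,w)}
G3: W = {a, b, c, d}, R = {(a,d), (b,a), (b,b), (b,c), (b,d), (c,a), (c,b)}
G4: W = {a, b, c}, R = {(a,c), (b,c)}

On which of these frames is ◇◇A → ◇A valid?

G2, G4

This is the axiom for transitivity; its first-order frame correspondent is ∀x ∀y ∀z (Rxy ∧ Ryz → Rxz).
G1: fails — R02 and R21 but not R01.
G2: satisfies the condition.
G3: fails — Rcb and Rbc but not Rcc.
G4: satisfies the condition.
Valid on: G2, G4.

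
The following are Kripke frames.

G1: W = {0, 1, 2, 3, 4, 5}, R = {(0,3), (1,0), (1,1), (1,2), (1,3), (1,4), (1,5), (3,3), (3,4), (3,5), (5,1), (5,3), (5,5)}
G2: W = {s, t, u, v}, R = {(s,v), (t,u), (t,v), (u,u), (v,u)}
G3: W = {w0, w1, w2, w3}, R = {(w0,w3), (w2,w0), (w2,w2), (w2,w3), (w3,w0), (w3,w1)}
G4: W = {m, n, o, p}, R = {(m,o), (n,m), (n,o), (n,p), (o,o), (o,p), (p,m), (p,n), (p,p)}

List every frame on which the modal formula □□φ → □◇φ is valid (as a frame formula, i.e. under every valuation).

G2, G4

Frame correspondent (Sahlqvist): ∀x ∀z (xRz → ∃w (xR²w ∧ zRw)) — i.e. a generalized confluence (Geach) condition.
G1: fails — 1R2 but no w with 1R²w and 2Rw.
G2: satisfies the condition.
G3: fails — w3Rw1 but no w with w3R²w and w1Rw.
G4: satisfies the condition.
Valid on: G2, G4.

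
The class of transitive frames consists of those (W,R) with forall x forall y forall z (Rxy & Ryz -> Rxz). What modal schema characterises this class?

This is transitivity; the standard corresponding axiom is 4: □s → □□s.

□s → □□s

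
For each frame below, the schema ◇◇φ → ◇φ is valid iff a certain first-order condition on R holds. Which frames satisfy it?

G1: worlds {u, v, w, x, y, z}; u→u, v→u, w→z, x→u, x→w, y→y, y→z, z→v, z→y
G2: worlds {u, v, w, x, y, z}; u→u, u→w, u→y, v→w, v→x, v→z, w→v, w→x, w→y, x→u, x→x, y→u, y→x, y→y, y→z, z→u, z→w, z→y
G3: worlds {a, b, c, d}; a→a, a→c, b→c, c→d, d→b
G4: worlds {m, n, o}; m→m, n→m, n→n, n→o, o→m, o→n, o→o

G4

This is the axiom for transitivity; its first-order frame correspondent is ∀x ∀y ∀z (Rxy ∧ Ryz → Rxz).
G1: fails — Rxw and Rwz but not Rxz.
G2: fails — Ruw and Rwx but not Rux.
G3: fails — Rbc and Rcd but not Rbd.
G4: holds.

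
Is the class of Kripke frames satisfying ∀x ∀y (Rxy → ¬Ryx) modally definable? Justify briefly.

Modal frame validity is preserved under surjective bounded morphisms.
The 3-cycle (worlds a,b,c with a→b→c→a) is asymmetric. Mapping every world to a single reflexive point • is a surjective bounded morphism, and the reflexive point is not asymmetric (R•• but asymmetry requires ¬R••).
So the class is not modally definable.

Not definable by any modal formula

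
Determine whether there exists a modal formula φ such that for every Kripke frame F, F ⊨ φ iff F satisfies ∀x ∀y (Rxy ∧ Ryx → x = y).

Not definable by any modal formula

If a class were modally definable it would be closed under surjective bounded morphisms (Goldblatt–Thomason).
The 8-cycle (worlds 0,1,2,3,4,5,6,7 with 0→1→2→3→4→5→6→7→0) is antisymmetric. Sending even-indexed worlds to a and odd-indexed worlds to b is a surjective bounded morphism onto the two-world frame with a↔b, which is not antisymmetric.
So no modal formula (or set of formulas) defines exactly the antisymmetric frames.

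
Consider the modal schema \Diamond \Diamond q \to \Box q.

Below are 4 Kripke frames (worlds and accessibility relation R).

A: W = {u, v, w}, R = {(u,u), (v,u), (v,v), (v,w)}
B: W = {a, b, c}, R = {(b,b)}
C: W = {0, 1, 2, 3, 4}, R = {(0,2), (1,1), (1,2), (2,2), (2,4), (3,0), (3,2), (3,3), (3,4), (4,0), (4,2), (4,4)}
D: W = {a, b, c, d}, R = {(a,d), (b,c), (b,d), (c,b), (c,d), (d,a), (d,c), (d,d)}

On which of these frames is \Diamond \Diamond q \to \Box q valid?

B

This is the axiom for a generalized confluence (Geach) condition; its first-order frame correspondent is \forall x \forall y \forall z ((x R^2 y \wedge xRz) \to \exists w (y = w \wedge z = w)).
A: fails — vR²u, vRv but u ≠ v.
B: condition met.
C: fails — 0R²4, 0R2 but 4 ≠ 2.
D: fails — aR²a, aRd but a ≠ d.
Valid on: B.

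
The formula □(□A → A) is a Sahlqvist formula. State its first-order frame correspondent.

Suppose □(□A→A) is valid. Take Rxy and set V(A)={w : Ryw}. Then at y, □A holds; since □(□A→A) at x, □A→A at y, so A at y, i.e. Ryy.
Conversely, any frame satisfying ∀x ∀y (Rxy → Ryy) validates the schema.
So the correspondent is shift-reflexivity.

shift-reflexivity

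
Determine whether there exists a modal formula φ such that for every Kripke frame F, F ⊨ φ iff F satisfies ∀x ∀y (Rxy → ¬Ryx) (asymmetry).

Any modally definable frame class is closed under surjective bounded morphisms.
The 3-cycle (worlds 0,1,2 with 0→1→2→0) is asymmetric. Mapping every world to a single reflexive point • is a surjective bounded morphism, and the reflexive point is not asymmetric (R•• but asymmetry requires ¬R••).
So no modal formula (or set of formulas) defines exactly the asymmetric frames.

No — not modally definable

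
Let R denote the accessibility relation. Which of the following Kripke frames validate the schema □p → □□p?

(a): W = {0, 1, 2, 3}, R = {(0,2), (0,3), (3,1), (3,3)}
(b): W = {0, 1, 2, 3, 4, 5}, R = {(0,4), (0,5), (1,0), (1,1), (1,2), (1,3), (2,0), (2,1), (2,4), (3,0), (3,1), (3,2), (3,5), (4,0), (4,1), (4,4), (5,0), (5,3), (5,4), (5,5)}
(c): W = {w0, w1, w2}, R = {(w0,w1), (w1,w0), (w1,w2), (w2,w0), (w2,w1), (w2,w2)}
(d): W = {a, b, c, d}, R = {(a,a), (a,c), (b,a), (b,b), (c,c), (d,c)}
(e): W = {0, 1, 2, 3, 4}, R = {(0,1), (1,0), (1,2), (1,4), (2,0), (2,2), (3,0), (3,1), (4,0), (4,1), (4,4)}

none

This is the axiom for transitivity; its first-order frame correspondent is ∀x ∀y ∀z (Rxy ∧ Ryz → Rxz).
(a): fails — R03 and R31 but not R01.
(b): fails — R53 and R32 but not R52.
(c): fails — Rw1w2 and Rw2w1 but not Rw1w1.
(d): fails — Rba and Rac but not Rbc.
(e): fails — R10 and R01 but not R11.
Valid on no frame.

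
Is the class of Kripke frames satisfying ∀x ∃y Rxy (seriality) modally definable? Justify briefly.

This is a Sahlqvist condition; the D axiom □r → ◇r defines it.

Definable; □r → ◇r defines it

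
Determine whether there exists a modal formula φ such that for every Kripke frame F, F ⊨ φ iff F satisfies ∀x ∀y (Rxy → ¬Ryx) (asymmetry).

Any modally definable frame class is closed under surjective bounded morphisms.
The 5-cycle (worlds s,t,u,v,w with s→t→u→v→w→s) is asymmetric. Mapping every world to a single reflexive point • is a surjective bounded morphism, and the reflexive point is not asymmetric (R•• but asymmetry requires ¬R••).
So the class is not modally definable.

No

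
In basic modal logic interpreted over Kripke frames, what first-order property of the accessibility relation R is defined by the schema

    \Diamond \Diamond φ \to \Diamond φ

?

transitivity

Replacing φ by ¬φ and contraposing gives the equivalent schema □φ → □□φ.
Suppose □φ→□□φ is valid. Take Rxy, Ryz and set V(φ)={w : Rxw}. Then □φ at x, so □□φ at x, so □φ at y, so φ at z, i.e. Rxz.
Conversely, on a frame with transitivity the schema holds at every world under every valuation.
So the correspondent is transitivity.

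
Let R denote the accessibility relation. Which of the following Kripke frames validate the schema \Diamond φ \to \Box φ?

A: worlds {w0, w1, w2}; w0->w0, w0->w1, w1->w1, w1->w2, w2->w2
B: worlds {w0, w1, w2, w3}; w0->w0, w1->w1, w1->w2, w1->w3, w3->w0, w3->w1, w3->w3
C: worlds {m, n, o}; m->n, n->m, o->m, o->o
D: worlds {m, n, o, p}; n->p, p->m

D

The schema corresponds to partial functionality: \forall x \forall y \forall z (Rxy \wedge Rxz \to y = z).
A: fails — w0 sees both w0 and w1.
B: fails — w1 sees both w1 and w2.
C: fails — o sees both m and o.
D: satisfies the condition.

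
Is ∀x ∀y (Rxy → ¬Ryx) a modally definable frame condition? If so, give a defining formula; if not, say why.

Modal frame validity is preserved under surjective bounded morphisms.
The 4-cycle (worlds 0,1,2,3 with 0→1→2→3→0) is asymmetric. Mapping every world to a single reflexive point • is a surjective bounded morphism, and the reflexive point is not asymmetric (R•• but asymmetry requires ¬R••).
Hence asymmetry is not modally definable.

No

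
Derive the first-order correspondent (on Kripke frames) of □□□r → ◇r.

∀x ∃w (xR³w ∧ xRw)

This is a Sahlqvist (Geach-type) schema ◇^0□^3r → □^0◇^1r.
Minimal-valuation argument: fix x; take any y with xR^0y and any z with xR^0z. Set V(r) to the set of worlds R-reachable from y in exactly 3 steps. Then □^3r holds at y, so the antecedent holds at x; validity forces ◇^1r at z, giving a w with zR^1w and yR^3w.
First-order correspondent: ∀x ∃w (xR³w ∧ xRw).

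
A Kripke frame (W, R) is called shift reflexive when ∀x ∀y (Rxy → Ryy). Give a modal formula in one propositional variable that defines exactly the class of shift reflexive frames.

□(□p → p)

A defining formula is □(□p → p) (the T□ axiom).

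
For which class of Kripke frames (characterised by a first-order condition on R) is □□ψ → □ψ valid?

density

Suppose □□ψ→□ψ is valid. Take Rxy and set V(ψ)={w : xR²w}. Then □□ψ at x, so □ψ at x, so ψ at y, i.e. ∃z(Rxz∧Rzy).
The converse is a direct semantic check.
So the correspondent is density.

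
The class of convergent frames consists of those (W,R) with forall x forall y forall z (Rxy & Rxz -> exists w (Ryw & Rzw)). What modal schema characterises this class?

This is convergence; the standard corresponding axiom is .2: ◇□ψ → □◇ψ.

◇□ψ → □◇ψ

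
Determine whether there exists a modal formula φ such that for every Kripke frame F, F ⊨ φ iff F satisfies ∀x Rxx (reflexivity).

This is a Sahlqvist condition; the T axiom □p → p defines it.
Suppose □p→p is valid. At any x set V(p)={w : Rxw}. Then □p holds at x, so p holds at x, i.e. Rxx.

Definable; □p → p defines it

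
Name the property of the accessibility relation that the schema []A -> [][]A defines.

This schema is the 4 axiom.
It corresponds to transitivity: forall x forall y forall z (Rxy & Ryz -> Rxz).

Transitivity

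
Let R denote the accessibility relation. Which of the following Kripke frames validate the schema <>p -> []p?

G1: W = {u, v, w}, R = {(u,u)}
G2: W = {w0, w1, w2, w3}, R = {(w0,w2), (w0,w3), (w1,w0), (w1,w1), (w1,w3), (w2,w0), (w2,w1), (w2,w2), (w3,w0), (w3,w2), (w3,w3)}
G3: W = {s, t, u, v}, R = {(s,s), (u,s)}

The schema corresponds to partial functionality: forall x forall y forall z (Rxy & Rxz -> y = z).
G1: holds.
G2: fails — w0 sees both w2 and w3.
G3: holds.
Valid on: G1, G3.

G1, G3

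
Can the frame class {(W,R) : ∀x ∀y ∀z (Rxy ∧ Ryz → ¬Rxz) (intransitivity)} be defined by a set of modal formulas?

Any modally definable frame class is closed under surjective bounded morphisms.
The 7-cycle (worlds 0,1,2,3,4,5,6 with 0→1→2→3→4→5→6→0) is intransitive. Mapping every world to a single reflexive point • is a surjective bounded morphism; the reflexive point is not intransitive (R••∧R•• but R••).
So no modal formula (or set of formulas) defines exactly the intransitive frames.

Not modally definable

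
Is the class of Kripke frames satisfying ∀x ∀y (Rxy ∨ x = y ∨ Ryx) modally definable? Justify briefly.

Not definable by any modal formula

Modal frame validity is preserved under disjoint unions.
Take 3 disjoint single-world reflexive frames: each is trivially connected, but their disjoint union has 3 worlds with no edge between distinct components, so it is not connected.
Hence connectedness of R is not modally definable.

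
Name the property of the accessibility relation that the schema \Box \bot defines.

□⊥ is valid iff no world has any successor (otherwise □⊥ fails at any world with one).

emptiness of R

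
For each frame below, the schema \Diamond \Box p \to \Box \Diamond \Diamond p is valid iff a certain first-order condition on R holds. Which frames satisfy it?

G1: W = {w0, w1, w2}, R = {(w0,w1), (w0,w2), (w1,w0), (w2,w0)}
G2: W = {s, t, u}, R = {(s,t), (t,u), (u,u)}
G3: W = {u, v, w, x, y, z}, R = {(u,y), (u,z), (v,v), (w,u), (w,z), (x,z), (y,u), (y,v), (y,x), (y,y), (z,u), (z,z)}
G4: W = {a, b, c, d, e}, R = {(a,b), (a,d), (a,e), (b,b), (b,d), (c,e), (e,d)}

G2

This is the axiom for a generalized confluence (Geach) condition; its first-order frame correspondent is \forall x \forall y \forall z ((xRy \wedge xRz) \to \exists w (yRw \wedge z R^2 w)).
G1: fails — w0Rw1, w0Rw1 but no w with w1Rw and w1R²w.
G2: satisfies the condition.
G3: fails — yRu, yRv but no t with uRt and vR²t.
G4: fails — aRb, aRd but no w with bRw and dR²w.
Valid on: G2.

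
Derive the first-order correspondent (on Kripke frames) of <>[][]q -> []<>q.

This is a Sahlqvist (Geach-type) schema ◇^1□^2q → □^1◇^1q.
Minimal-valuation argument: fix x; take any y with xR^1y and any z with xR^1z. Set V(q) to the set of worlds R-reachable from y in exactly 2 steps. Then □^2q holds at y, so the antecedent holds at x; validity forces ◇^1q at z, giving a w with zR^1w and yR^2w.
First-order correspondent: forall x forall y forall z ((xRy & xRz) -> exists w (y R^2 w & zRw)).

forall x forall y forall z ((xRy & xRz) -> exists w (y R^2 w & zRw))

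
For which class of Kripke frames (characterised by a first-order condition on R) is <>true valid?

seriality: forall x exists y Rxy

◇⊤ holds at w iff w has a successor, so frame-validity of ◇⊤ is exactly seriality. Equivalently via □A → ◇A:
Suppose □A→◇A is valid. At any x set V(A)=W. Then □A at x, so ◇A at x, so x has a successor.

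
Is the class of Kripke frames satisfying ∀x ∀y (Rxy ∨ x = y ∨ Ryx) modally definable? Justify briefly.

Any modally definable frame class is closed under disjoint unions.
Take 2 disjoint single-world reflexive frames: each is trivially connected, but their disjoint union has 2 worlds with no edge between distinct components, so it is not connected.
Hence connectedness of R is not modally definable.

Not modally definable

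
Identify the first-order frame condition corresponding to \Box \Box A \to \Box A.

density: \forall x \forall y (Rxy \to \exists z (Rxz \wedge Rzy))

Suppose □□A→□A is valid. Take Rxy and set V(A)={w : xR²w}. Then □□A at x, so □A at x, so A at y, i.e. ∃z(Rxz∧Rzy).
Conversely, any frame satisfying \forall x \forall y (Rxy \to \exists z (Rxz \wedge Rzy)) validates the schema.
So the correspondent is density.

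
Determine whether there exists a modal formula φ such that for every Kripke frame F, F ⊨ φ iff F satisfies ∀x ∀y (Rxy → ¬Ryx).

No

Modal frame validity is preserved under surjective bounded morphisms.
The 3-cycle (worlds 0,1,2 with 0→1→2→0) is asymmetric. Mapping every world to a single reflexive point • is a surjective bounded morphism, and the reflexive point is not asymmetric (R•• but asymmetry requires ¬R••).
So the class is not modally definable.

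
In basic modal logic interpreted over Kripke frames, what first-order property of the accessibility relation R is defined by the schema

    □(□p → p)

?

Suppose □(□p→p) is valid. Take Rxy and set V(p)={w : Ryw}. Then at y, □p holds; since □(□p→p) at x, □p→p at y, so p at y, i.e. Ryy.
Conversely, any frame satisfying ∀x ∀y (Rxy → Ryy) validates the schema.
Frame condition: ∀x ∀y (Rxy → Ryy).

shift-reflexivity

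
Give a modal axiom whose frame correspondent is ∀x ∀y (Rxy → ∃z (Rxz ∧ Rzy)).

□□s → □s

This is density; the standard corresponding axiom is C4: □□s → □s.
Suppose □□s→□s is valid. Take Rxy and set V(s)={w : xR²w}. Then □□s at x, so □s at x, so s at y, i.e. ∃z(Rxz∧Rzy).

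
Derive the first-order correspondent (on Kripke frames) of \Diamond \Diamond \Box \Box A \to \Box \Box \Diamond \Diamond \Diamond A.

\forall x \forall y \forall z ((x R^2 y \wedge x R^2 z) \to \exists w (y R^2 w \wedge z R^3 w))

This is a Sahlqvist (Geach-type) schema ◇^2□^2A → □^2◇^3A.
Minimal-valuation argument: fix x; take any y with xR^2y and any z with xR^2z. Set V(A) to the set of worlds R-reachable from y in exactly 2 steps. Then □^2A holds at y, so the antecedent holds at x; validity forces ◇^3A at z, giving a w with zR^3w and yR^2w.
First-order correspondent: \forall x \forall y \forall z ((x R^2 y \wedge x R^2 z) \to \exists w (y R^2 w \wedge z R^3 w)).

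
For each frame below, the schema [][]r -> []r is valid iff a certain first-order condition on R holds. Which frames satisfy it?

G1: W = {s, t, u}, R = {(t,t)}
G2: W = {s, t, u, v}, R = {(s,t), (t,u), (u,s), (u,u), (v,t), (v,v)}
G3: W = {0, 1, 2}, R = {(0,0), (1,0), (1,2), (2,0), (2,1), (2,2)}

Frame correspondent (Sahlqvist): forall x forall y (Rxy -> exists z (Rxz & Rzy)) — i.e. density.
G1: holds.
G2: fails — Rst but no z with Rsz and Rzt.
G3: holds.
Valid on: G1, G3.

G1, G3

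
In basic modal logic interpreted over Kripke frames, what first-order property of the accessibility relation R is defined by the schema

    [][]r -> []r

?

Density

Suppose □□r→□r is valid. Take Rxy and set V(r)={w : xR²w}. Then □□r at x, so □r at x, so r at y, i.e. ∃z(Rxz∧Rzy).
Conversely, any frame satisfying forall x forall y (Rxy -> exists z (Rxz & Rzy)) validates the schema.
Frame condition: forall x forall y (Rxy -> exists z (Rxz & Rzy)).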